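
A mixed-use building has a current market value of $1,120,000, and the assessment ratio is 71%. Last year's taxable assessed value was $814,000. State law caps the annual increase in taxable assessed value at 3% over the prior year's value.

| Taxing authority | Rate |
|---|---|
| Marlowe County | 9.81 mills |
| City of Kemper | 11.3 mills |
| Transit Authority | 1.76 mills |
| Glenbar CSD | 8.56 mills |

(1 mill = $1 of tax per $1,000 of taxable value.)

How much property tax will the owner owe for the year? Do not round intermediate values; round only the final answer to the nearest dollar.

Uncapped assessed value = $1,120,000 × 0.71 = $795,200
Cap limit = $814,000 × 1.03 = $838,420
Taxable assessed value = min($795,200, $838,420) = $795,200 (cap does not bind)
Marlowe County: $795,200 × 0.00981 = $7,800.912
City of Kemper: $795,200 × 0.0113 = $8,985.76
Transit Authority: $795,200 × 0.00176 = $1,399.552
Glenbar CSD: $795,200 × 0.00856 = $6,806.912
Total = $24,993.136

$24,993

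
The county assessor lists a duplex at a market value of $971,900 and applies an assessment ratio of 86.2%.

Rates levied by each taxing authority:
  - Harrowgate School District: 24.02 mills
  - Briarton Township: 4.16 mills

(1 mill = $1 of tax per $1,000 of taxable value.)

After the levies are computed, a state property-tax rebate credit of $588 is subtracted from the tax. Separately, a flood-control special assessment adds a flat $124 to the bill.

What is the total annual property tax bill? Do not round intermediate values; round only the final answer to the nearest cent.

Assessed value = $971,900 × 0.862 = $837,777.8
Harrowgate School District: $837,777.8 × 0.02402 = $20,123.422756
Briarton Township: $837,777.8 × 0.00416 = $3,485.155648
Levies subtotal = $23,608.578404
After credit = $23,608.578404 − $588 = $23,020.578404
Total = $23,020.578404 + $124 = $23,144.578404

$23,144.58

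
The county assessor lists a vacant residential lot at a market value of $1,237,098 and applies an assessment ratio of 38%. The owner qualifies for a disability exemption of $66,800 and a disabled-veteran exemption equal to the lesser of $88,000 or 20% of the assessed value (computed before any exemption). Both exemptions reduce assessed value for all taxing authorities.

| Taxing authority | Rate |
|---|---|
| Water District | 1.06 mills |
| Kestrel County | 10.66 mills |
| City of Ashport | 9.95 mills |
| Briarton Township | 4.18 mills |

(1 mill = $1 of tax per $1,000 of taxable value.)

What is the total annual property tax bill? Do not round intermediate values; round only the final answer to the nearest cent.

$8,150.43

Assessed value = $1,237,098 × 0.38 = $470,097.24
Disabled-veteran exemption = min($88,000, 20% × $470,097.24) = min($88,000, $94,019.448) = $88,000 (dollar cap binds)
Taxable value = $470,097.24 − $66,800 − $88,000 = $315,297.24
Water District: $315,297.24 × 0.00106 = $334.2150744
Kestrel County: $315,297.24 × 0.01066 = $3,361.0685784
City of Ashport: $315,297.24 × 0.00995 = $3,137.207538
Briarton Township: $315,297.24 × 0.00418 = $1,317.9424632
Total = $8,150.433654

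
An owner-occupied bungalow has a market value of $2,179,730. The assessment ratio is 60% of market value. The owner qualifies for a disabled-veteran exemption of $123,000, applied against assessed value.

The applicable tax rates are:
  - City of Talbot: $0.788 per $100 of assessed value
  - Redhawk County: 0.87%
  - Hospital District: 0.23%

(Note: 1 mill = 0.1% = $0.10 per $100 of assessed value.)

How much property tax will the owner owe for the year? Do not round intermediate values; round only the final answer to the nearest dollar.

$22,370

Assessed value = $2,179,730 × 0.6 = $1,307,838
Taxable value = $1,307,838 − $123,000 = $1,184,838
City of Talbot: $1,184,838 × 0.00788 = $9,336.52344
Redhawk County: $1,184,838 × 0.0087 = $10,308.0906
Hospital District: $1,184,838 × 0.0023 = $2,725.1274
Total = $22,369.74144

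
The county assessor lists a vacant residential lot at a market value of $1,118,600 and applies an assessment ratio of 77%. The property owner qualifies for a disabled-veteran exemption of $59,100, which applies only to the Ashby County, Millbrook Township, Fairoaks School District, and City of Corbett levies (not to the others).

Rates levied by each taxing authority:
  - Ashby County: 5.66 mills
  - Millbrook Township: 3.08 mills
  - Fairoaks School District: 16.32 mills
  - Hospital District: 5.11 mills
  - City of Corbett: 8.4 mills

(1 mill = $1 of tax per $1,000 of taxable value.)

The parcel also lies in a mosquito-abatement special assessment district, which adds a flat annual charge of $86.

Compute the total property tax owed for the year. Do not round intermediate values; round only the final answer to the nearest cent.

Assessed value = $1,118,600 × 0.77 = $861,322
Ashby County: ($861,322 − $59,100) × 0.00566 = $802,222 × 0.00566 = $4,540.57652
Millbrook Township: ($861,322 − $59,100) × 0.00308 = $802,222 × 0.00308 = $2,470.84376
Fairoaks School District: ($861,322 − $59,100) × 0.01632 = $802,222 × 0.01632 = $13,092.26304
Hospital District: $861,322 × 0.00511 = $4,401.35542
City of Corbett: ($861,322 − $59,100) × 0.0084 = $802,222 × 0.0084 = $6,738.6648
Levies subtotal = $31,243.70354
Total = $31,243.70354 + $86 = $31,329.70354

$31,329.70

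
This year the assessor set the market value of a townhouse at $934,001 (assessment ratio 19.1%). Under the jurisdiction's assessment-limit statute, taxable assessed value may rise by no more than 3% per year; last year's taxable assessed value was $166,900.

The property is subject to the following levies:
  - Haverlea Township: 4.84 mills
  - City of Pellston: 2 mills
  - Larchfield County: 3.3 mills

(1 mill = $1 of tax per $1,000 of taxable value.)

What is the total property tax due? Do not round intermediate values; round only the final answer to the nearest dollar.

$1,743

Uncapped assessed value = $934,001 × 0.191 = $178,394.191
Cap limit = $166,900 × 1.03 = $171,907
Taxable assessed value = min($178,394.191, $171,907) = $171,907 (cap binds)
Haverlea Township: $171,907 × 0.00484 = $832.02988
City of Pellston: $171,907 × 0.002 = $343.814
Larchfield County: $171,907 × 0.0033 = $567.2931
Total = $1,743.13698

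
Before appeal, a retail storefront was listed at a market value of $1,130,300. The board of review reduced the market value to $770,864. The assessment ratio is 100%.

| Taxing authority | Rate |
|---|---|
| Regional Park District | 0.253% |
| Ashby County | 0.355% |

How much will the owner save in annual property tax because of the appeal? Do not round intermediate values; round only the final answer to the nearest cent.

$2,185.37

Old assessed value = $1,130,300 × 1 = $1,130,300
New assessed value = $770,864 × 1 = $770,864
Combined rate = 0.00253 + 0.00355 = 0.00608
Old tax = $1,130,300 × 0.00608 = $6,872.224
New tax = $770,864 × 0.00608 = $4,686.85312
Reduction = $6,872.224 − $4,686.85312 = $2,185.37088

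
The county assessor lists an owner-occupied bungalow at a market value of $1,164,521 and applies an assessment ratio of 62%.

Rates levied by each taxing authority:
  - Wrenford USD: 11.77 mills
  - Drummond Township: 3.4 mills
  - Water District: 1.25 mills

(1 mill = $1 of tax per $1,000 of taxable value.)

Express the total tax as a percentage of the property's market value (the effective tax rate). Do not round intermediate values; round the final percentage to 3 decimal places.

Assessed value = $1,164,521 × 0.62 = $722,003.02
Wrenford USD: $722,003.02 × 0.01177 = $8,497.9755454
Drummond Township: $722,003.02 × 0.0034 = $2,454.810268
Water District: $722,003.02 × 0.00125 = $902.503775
Total tax = $11,855.2895884
Effective rate = $11,855.2895884 ÷ $1,164,521 = 1.018% of market value

1.018%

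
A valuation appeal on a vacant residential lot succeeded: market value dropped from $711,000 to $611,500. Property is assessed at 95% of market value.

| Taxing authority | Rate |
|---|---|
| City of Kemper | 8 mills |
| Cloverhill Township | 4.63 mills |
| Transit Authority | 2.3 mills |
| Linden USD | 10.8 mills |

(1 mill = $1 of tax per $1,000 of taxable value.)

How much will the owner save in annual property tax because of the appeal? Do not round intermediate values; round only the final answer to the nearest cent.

$2,432.13

Old assessed value = $711,000 × 0.95 = $675,450
New assessed value = $611,500 × 0.95 = $580,925
Combined rate = 0.008 + 0.00463 + 0.0023 + 0.0108 = 0.02573
Old tax = $675,450 × 0.02573 = $17,379.3285
New tax = $580,925 × 0.02573 = $14,947.20025
Reduction = $17,379.3285 − $14,947.20025 = $2,432.12825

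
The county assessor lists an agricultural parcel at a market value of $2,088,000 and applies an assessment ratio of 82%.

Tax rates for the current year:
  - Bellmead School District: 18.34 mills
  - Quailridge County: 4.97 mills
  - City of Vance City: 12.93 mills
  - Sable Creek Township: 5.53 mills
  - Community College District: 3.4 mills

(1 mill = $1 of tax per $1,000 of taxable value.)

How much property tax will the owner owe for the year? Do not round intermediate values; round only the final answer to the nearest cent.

Assessed value = $2,088,000 × 0.82 = $1,712,160
Bellmead School District: $1,712,160 × 0.01834 = $31,401.0144
Quailridge County: $1,712,160 × 0.00497 = $8,509.4352
City of Vance City: $1,712,160 × 0.01293 = $22,138.2288
Sable Creek Township: $1,712,160 × 0.00553 = $9,468.2448
Community College District: $1,712,160 × 0.0034 = $5,821.344
Total = $31,401.0144 + $8,509.4352 + $22,138.2288 + $9,468.2448 + $5,821.344 = $77,338.2672

$77,338.27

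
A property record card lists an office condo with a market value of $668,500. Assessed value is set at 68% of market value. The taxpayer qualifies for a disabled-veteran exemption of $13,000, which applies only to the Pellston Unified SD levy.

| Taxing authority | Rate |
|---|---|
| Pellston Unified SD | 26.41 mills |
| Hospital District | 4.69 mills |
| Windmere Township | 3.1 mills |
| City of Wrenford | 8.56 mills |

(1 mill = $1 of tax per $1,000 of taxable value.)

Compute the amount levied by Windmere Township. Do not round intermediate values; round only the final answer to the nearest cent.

$1,409.20

Assessed value = $668,500 × 0.68 = $454,580
Windmere Township taxable value = $454,580 (exemption does not apply)
Windmere Township levy = $454,580 × 0.0031 = $1,409.198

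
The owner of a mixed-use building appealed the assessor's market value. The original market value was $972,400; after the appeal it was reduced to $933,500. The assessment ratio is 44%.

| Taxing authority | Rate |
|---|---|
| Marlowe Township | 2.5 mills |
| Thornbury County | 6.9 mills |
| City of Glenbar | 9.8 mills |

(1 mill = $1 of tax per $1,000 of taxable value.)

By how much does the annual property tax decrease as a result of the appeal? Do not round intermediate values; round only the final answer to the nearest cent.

Old assessed value = $972,400 × 0.44 = $427,856
New assessed value = $933,500 × 0.44 = $410,740
Combined rate = 0.0025 + 0.0069 + 0.0098 = 0.0192
Old tax = $427,856 × 0.0192 = $8,214.8352
New tax = $410,740 × 0.0192 = $7,886.208
Reduction = $8,214.8352 − $7,886.208 = $328.6272

$328.63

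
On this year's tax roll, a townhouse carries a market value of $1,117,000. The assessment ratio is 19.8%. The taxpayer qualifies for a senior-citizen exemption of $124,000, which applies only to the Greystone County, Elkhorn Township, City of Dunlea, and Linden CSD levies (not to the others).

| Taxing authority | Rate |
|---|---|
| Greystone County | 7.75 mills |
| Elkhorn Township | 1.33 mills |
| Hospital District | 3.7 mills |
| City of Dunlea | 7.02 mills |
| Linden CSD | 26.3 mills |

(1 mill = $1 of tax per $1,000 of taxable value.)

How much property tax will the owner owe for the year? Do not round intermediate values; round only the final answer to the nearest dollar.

$4,938

Assessed value = $1,117,000 × 0.198 = $221,166
Greystone County: ($221,166 − $124,000) × 0.00775 = $97,166 × 0.00775 = $753.0365
Elkhorn Township: ($221,166 − $124,000) × 0.00133 = $97,166 × 0.00133 = $129.23078
Hospital District: $221,166 × 0.0037 = $818.3142
City of Dunlea: ($221,166 − $124,000) × 0.00702 = $97,166 × 0.00702 = $682.10532
Linden CSD: ($221,166 − $124,000) × 0.0263 = $97,166 × 0.0263 = $2,555.4658
Total = $4,938.1526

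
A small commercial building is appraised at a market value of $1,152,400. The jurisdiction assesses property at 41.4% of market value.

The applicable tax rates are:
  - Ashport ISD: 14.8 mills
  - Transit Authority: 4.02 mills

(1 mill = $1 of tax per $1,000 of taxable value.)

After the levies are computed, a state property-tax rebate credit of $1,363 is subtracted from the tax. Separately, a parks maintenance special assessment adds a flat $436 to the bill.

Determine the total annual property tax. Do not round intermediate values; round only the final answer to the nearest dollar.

Assessed value = $1,152,400 × 0.414 = $477,093.6
Ashport ISD: $477,093.6 × 0.0148 = $7,060.98528
Transit Authority: $477,093.6 × 0.00402 = $1,917.916272
Levies subtotal = $8,978.901552
After credit = $8,978.901552 − $1,363 = $7,615.901552
Total = $7,615.901552 + $436 = $8,051.901552

$8,052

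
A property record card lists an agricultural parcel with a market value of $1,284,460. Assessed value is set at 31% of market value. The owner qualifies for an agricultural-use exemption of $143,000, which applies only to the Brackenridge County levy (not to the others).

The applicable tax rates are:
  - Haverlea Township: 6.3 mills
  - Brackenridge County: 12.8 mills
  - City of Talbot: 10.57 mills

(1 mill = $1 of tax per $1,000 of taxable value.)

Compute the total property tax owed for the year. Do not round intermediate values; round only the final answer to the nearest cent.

$9,983.68

Assessed value = $1,284,460 × 0.31 = $398,182.6
Haverlea Township: $398,182.6 × 0.0063 = $2,508.55038
Brackenridge County: ($398,182.6 − $143,000) × 0.0128 = $255,182.6 × 0.0128 = $3,266.33728
City of Talbot: $398,182.6 × 0.01057 = $4,208.790082
Total = $9,983.677742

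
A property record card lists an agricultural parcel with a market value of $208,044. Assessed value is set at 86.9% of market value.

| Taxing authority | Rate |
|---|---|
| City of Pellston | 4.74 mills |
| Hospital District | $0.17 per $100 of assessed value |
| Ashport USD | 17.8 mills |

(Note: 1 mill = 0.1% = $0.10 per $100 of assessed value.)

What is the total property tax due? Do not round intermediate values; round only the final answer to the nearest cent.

$4,382.36

Assessed value = $208,044 × 0.869 = $180,790.236
City of Pellston: $180,790.236 × 0.00474 = $856.94571864
Hospital District: $180,790.236 × 0.0017 = $307.3434012
Ashport USD: $180,790.236 × 0.0178 = $3,218.0662008
Total = $4,382.35532064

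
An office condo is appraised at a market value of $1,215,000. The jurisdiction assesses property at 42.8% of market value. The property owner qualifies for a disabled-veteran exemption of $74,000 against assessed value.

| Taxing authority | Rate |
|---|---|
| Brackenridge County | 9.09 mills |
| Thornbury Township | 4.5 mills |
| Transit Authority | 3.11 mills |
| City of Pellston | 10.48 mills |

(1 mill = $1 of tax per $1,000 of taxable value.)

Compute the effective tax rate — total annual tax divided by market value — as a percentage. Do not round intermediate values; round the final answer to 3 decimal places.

0.998%

Assessed value = $1,215,000 × 0.428 = $520,020
Taxable value = $520,020 − $74,000 = $446,020
Brackenridge County: $446,020 × 0.00909 = $4,054.3218
Thornbury Township: $446,020 × 0.0045 = $2,007.09
Transit Authority: $446,020 × 0.00311 = $1,387.1222
City of Pellston: $446,020 × 0.01048 = $4,674.2896
Total tax = $12,122.8236
Effective rate = $12,122.8236 ÷ $1,215,000 = 0.998% of market value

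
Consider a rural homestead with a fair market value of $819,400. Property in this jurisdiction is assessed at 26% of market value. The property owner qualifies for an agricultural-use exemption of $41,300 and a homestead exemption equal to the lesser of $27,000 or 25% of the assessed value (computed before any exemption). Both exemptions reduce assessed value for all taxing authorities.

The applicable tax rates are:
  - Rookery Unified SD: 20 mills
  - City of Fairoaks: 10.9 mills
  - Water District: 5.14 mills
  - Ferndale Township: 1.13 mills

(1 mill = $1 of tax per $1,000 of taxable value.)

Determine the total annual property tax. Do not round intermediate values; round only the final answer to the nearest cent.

Assessed value = $819,400 × 0.26 = $213,044
Homestead exemption = min($27,000, 25% × $213,044) = min($27,000, $53,261) = $27,000 (dollar cap binds)
Taxable value = $213,044 − $41,300 − $27,000 = $144,744
Rookery Unified SD: $144,744 × 0.02 = $2,894.88
City of Fairoaks: $144,744 × 0.0109 = $1,577.7096
Water District: $144,744 × 0.00514 = $743.98416
Ferndale Township: $144,744 × 0.00113 = $163.56072
Total = $5,380.13448

$5,380.13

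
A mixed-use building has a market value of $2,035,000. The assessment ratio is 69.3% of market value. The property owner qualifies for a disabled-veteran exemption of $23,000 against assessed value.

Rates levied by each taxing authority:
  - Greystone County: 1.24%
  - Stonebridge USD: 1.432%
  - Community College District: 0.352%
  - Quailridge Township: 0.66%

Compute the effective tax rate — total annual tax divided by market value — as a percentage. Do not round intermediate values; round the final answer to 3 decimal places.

2.511%

Assessed value = $2,035,000 × 0.693 = $1,410,255
Taxable value = $1,410,255 − $23,000 = $1,387,255
Greystone County: $1,387,255 × 0.0124 = $17,201.962
Stonebridge USD: $1,387,255 × 0.01432 = $19,865.4916
Community College District: $1,387,255 × 0.00352 = $4,883.1376
Quailridge Township: $1,387,255 × 0.0066 = $9,155.883
Total tax = $51,106.4742
Effective rate = $51,106.4742 ÷ $2,035,000 = 2.511% of market value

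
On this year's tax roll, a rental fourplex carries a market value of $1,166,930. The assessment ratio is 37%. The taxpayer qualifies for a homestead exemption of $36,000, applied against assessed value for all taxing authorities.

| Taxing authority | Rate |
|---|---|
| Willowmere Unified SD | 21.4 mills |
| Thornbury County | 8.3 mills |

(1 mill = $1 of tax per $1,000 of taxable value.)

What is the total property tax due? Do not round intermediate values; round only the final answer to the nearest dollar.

Assessed value = $1,166,930 × 0.37 = $431,764.1
Taxable value = $431,764.1 − $36,000 = $395,764.1
Willowmere Unified SD: $395,764.1 × 0.0214 = $8,469.35174
Thornbury County: $395,764.1 × 0.0083 = $3,284.84203
Total = $8,469.35174 + $3,284.84203 = $11,754.19377

$11,754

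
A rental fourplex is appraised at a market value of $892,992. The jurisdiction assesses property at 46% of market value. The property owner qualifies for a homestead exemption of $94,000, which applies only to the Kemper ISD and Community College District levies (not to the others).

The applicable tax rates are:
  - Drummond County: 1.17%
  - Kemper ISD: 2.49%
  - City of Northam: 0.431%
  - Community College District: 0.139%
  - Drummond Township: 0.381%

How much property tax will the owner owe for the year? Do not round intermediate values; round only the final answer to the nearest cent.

Assessed value = $892,992 × 0.46 = $410,776.32
Drummond County: $410,776.32 × 0.0117 = $4,806.082944
Kemper ISD: ($410,776.32 − $94,000) × 0.0249 = $316,776.32 × 0.0249 = $7,887.730368
City of Northam: $410,776.32 × 0.00431 = $1,770.4459392
Community College District: ($410,776.32 − $94,000) × 0.00139 = $316,776.32 × 0.00139 = $440.3190848
Drummond Township: $410,776.32 × 0.00381 = $1,565.0577792
Total = $16,469.6361152

$16,469.64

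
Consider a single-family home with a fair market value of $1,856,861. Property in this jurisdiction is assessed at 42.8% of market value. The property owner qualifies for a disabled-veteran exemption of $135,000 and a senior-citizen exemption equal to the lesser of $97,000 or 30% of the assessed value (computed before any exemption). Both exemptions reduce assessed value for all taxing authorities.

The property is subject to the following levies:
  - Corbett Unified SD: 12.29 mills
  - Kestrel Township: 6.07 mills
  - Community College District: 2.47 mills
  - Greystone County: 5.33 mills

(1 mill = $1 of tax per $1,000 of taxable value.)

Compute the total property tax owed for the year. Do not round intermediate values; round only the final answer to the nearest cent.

$14,721.19

Assessed value = $1,856,861 × 0.428 = $794,736.508
Senior-citizen exemption = min($97,000, 30% × $794,736.508) = min($97,000, $238,420.9524) = $97,000 (dollar cap binds)
Taxable value = $794,736.508 − $135,000 − $97,000 = $562,736.508
Corbett Unified SD: $562,736.508 × 0.01229 = $6,916.03168332
Kestrel Township: $562,736.508 × 0.00607 = $3,415.81060356
Community College District: $562,736.508 × 0.00247 = $1,389.95917476
Greystone County: $562,736.508 × 0.00533 = $2,999.38558764
Total = $14,721.18704928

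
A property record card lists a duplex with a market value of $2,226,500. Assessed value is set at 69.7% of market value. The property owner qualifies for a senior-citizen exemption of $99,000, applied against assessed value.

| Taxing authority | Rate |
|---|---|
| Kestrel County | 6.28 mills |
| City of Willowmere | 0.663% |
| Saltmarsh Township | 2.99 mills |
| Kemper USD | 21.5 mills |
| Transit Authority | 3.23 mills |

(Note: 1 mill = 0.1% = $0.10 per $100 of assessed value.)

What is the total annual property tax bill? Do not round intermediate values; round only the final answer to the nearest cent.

Assessed value = $2,226,500 × 0.697 = $1,551,870.5
Taxable value = $1,551,870.5 − $99,000 = $1,452,870.5
Kestrel County: $1,452,870.5 × 0.00628 = $9,124.02674
City of Willowmere: $1,452,870.5 × 0.00663 = $9,632.531415
Saltmarsh Township: $1,452,870.5 × 0.00299 = $4,344.082795
Kemper USD: $1,452,870.5 × 0.0215 = $31,236.71575
Transit Authority: $1,452,870.5 × 0.00323 = $4,692.771715
Total = $59,030.128415

$59,030.13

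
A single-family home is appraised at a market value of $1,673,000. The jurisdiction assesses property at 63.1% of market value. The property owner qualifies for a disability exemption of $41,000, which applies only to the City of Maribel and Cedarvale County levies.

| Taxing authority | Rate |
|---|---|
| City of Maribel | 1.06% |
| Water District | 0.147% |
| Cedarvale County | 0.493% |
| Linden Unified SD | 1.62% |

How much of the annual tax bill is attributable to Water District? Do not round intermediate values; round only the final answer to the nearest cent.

$1,551.82

Assessed value = $1,673,000 × 0.631 = $1,055,663
Water District taxable value = $1,055,663 (exemption does not apply)
Water District levy = $1,055,663 × 0.00147 = $1,551.82461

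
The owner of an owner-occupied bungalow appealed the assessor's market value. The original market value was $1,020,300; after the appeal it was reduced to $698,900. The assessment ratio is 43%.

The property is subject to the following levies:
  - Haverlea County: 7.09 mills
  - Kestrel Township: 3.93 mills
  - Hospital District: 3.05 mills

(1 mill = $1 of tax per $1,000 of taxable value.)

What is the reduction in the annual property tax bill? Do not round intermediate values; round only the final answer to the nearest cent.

$1,944.50

Old assessed value = $1,020,300 × 0.43 = $438,729
New assessed value = $698,900 × 0.43 = $300,527
Combined rate = 0.00709 + 0.00393 + 0.00305 = 0.01407
Old tax = $438,729 × 0.01407 = $6,172.91703
New tax = $300,527 × 0.01407 = $4,228.41489
Reduction = $6,172.91703 − $4,228.41489 = $1,944.50214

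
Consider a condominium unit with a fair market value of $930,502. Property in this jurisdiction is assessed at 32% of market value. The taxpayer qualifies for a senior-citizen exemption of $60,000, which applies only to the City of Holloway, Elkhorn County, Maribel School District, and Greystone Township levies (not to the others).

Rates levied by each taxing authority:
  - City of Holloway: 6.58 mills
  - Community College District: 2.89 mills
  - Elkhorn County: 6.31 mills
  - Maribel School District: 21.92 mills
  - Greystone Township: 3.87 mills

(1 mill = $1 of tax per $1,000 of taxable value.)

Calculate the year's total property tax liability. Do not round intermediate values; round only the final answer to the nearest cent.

Assessed value = $930,502 × 0.32 = $297,760.64
City of Holloway: ($297,760.64 − $60,000) × 0.00658 = $237,760.64 × 0.00658 = $1,564.4650112
Community College District: $297,760.64 × 0.00289 = $860.5282496
Elkhorn County: ($297,760.64 − $60,000) × 0.00631 = $237,760.64 × 0.00631 = $1,500.2696384
Maribel School District: ($297,760.64 − $60,000) × 0.02192 = $237,760.64 × 0.02192 = $5,211.7132288
Greystone Township: ($297,760.64 − $60,000) × 0.00387 = $237,760.64 × 0.00387 = $920.1336768
Total = $10,057.1098048

$10,057.11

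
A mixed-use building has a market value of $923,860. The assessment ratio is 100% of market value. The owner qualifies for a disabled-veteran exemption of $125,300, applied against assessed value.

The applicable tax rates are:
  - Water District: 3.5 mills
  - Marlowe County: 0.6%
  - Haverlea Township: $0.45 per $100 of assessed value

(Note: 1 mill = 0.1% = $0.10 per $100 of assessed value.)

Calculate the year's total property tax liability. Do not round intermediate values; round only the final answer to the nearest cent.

$11,179.84

Assessed value = $923,860 × 1 = $923,860
Taxable value = $923,860 − $125,300 = $798,560
Water District: $798,560 × 0.0035 = $2,794.96
Marlowe County: $798,560 × 0.006 = $4,791.36
Haverlea Township: $798,560 × 0.0045 = $3,593.52
Total = $11,179.84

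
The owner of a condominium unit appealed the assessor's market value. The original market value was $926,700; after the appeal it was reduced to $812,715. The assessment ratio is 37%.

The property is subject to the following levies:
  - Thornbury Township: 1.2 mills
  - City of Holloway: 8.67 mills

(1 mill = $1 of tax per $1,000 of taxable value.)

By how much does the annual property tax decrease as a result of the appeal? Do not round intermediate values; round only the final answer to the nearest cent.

Old assessed value = $926,700 × 0.37 = $342,879
New assessed value = $812,715 × 0.37 = $300,704.55
Combined rate = 0.0012 + 0.00867 = 0.00987
Old tax = $342,879 × 0.00987 = $3,384.21573
New tax = $300,704.55 × 0.00987 = $2,967.9539085
Reduction = $3,384.21573 − $2,967.9539085 = $416.2618215

$416.26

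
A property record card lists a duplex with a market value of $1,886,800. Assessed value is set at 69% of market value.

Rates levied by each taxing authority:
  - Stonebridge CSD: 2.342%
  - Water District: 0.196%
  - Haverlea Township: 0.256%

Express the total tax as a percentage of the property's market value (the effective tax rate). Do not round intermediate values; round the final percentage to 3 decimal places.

1.928%

Assessed value = $1,886,800 × 0.69 = $1,301,892
Stonebridge CSD: $1,301,892 × 0.02342 = $30,490.31064
Water District: $1,301,892 × 0.00196 = $2,551.70832
Haverlea Township: $1,301,892 × 0.00256 = $3,332.84352
Total tax = $36,374.86248
Effective rate = $36,374.86248 ÷ $1,886,800 = 1.928% of market value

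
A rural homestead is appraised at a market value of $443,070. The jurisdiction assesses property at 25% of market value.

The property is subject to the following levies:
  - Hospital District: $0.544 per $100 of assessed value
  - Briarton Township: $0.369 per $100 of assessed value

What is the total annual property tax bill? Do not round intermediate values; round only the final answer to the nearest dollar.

Assessed value = $443,070 × 0.25 = $110,767.5
Hospital District: $110,767.5 × 0.00544 = $602.5752
Briarton Township: $110,767.5 × 0.00369 = $408.732075
Total = $602.5752 + $408.732075 = $1,011.307275

$1,011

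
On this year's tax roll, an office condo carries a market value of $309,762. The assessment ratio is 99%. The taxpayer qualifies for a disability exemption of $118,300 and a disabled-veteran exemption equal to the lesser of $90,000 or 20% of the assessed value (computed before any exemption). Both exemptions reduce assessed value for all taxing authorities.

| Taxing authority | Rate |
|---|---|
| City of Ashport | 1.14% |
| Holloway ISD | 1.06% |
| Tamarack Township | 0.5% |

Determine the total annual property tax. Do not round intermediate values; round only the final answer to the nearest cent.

Assessed value = $309,762 × 0.99 = $306,664.38
Disabled-veteran exemption = min($90,000, 20% × $306,664.38) = min($90,000, $61,332.876) = $61,332.876 (percentage binds)
Taxable value = $306,664.38 − $118,300 − $61,332.876 = $127,031.504
City of Ashport: $127,031.504 × 0.0114 = $1,448.1591456
Holloway ISD: $127,031.504 × 0.0106 = $1,346.5339424
Tamarack Township: $127,031.504 × 0.005 = $635.15752
Total = $3,429.850608

$3,429.85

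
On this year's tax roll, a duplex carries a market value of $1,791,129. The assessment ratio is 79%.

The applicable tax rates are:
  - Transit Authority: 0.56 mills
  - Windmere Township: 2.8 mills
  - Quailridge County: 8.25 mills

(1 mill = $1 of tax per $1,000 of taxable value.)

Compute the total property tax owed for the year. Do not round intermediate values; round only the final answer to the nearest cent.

$16,428.06

Assessed value = $1,791,129 × 0.79 = $1,414,991.91
Transit Authority: $1,414,991.91 × 0.00056 = $792.3954696
Windmere Township: $1,414,991.91 × 0.0028 = $3,961.977348
Quailridge County: $1,414,991.91 × 0.00825 = $11,673.6832575
Total = $792.3954696 + $3,961.977348 + $11,673.6832575 = $16,428.0560751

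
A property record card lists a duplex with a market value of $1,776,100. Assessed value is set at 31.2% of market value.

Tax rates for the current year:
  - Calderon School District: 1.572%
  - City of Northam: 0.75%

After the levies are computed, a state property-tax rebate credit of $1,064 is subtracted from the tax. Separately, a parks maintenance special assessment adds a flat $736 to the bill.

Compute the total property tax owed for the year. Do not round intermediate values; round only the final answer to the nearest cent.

Assessed value = $1,776,100 × 0.312 = $554,143.2
Calderon School District: $554,143.2 × 0.01572 = $8,711.131104
City of Northam: $554,143.2 × 0.0075 = $4,156.074
Levies subtotal = $12,867.205104
After credit = $12,867.205104 − $1,064 = $11,803.205104
Total = $11,803.205104 + $736 = $12,539.205104

$12,539.21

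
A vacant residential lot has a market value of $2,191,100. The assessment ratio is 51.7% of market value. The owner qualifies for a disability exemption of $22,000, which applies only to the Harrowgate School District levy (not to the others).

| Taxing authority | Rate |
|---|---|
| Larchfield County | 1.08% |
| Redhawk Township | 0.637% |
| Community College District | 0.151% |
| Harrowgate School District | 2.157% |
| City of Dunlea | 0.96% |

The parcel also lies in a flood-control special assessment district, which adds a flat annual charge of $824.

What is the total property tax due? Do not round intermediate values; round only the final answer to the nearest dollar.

$56,819

Assessed value = $2,191,100 × 0.517 = $1,132,798.7
Larchfield County: $1,132,798.7 × 0.0108 = $12,234.22596
Redhawk Township: $1,132,798.7 × 0.00637 = $7,215.927719
Community College District: $1,132,798.7 × 0.00151 = $1,710.526037
Harrowgate School District: ($1,132,798.7 − $22,000) × 0.02157 = $1,110,798.7 × 0.02157 = $23,959.927959
City of Dunlea: $1,132,798.7 × 0.0096 = $10,874.86752
Levies subtotal = $55,995.475195
Total = $55,995.475195 + $824 = $56,819.475195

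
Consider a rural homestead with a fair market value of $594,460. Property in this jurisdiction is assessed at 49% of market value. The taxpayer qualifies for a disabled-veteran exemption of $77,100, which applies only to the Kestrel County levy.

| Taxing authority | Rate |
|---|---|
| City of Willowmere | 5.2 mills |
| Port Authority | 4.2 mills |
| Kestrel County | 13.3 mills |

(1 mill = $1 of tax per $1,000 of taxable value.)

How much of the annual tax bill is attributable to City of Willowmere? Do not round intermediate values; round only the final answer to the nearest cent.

$1,514.68

Assessed value = $594,460 × 0.49 = $291,285.4
City of Willowmere taxable value = $291,285.4 (exemption does not apply)
City of Willowmere levy = $291,285.4 × 0.0052 = $1,514.68408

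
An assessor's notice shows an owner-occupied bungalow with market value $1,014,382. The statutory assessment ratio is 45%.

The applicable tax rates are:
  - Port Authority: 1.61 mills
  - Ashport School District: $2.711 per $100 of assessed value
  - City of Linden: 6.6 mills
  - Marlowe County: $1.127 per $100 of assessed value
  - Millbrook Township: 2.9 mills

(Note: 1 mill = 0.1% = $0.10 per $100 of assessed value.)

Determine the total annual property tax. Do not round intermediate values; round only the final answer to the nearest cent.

Assessed value = $1,014,382 × 0.45 = $456,471.9
Port Authority: $456,471.9 × 0.00161 = $734.919759
Ashport School District: $456,471.9 × 0.02711 = $12,374.953209
City of Linden: $456,471.9 × 0.0066 = $3,012.71454
Marlowe County: $456,471.9 × 0.01127 = $5,144.438313
Millbrook Township: $456,471.9 × 0.0029 = $1,323.76851
Total = $22,590.794331

$22,590.79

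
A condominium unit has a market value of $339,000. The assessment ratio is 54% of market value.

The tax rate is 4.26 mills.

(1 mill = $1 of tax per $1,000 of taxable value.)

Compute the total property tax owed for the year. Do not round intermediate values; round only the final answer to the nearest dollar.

Assessed value = $339,000 × 0.54 = $183,060
Tax = $183,060 × 0.00426 = $779.8356

$780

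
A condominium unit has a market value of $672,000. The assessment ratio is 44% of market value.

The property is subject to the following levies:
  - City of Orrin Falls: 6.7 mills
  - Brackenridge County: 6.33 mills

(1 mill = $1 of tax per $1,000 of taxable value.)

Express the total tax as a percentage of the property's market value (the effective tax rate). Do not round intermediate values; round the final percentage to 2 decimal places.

0.57%

Assessed value = $672,000 × 0.44 = $295,680
City of Orrin Falls: $295,680 × 0.0067 = $1,981.056
Brackenridge County: $295,680 × 0.00633 = $1,871.6544
Total tax = $3,852.7104
Effective rate = $3,852.7104 ÷ $672,000 = 0.57% of market value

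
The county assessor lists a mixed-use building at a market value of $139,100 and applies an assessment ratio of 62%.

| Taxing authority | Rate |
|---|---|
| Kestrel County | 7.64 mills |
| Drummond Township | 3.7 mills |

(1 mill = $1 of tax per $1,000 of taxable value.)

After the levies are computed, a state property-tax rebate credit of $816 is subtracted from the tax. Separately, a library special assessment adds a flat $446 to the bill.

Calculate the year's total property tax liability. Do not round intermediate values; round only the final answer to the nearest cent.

$607.98

Assessed value = $139,100 × 0.62 = $86,242
Kestrel County: $86,242 × 0.00764 = $658.88888
Drummond Township: $86,242 × 0.0037 = $319.0954
Levies subtotal = $977.98428
After credit = $977.98428 − $816 = $161.98428
Total = $161.98428 + $446 = $607.98428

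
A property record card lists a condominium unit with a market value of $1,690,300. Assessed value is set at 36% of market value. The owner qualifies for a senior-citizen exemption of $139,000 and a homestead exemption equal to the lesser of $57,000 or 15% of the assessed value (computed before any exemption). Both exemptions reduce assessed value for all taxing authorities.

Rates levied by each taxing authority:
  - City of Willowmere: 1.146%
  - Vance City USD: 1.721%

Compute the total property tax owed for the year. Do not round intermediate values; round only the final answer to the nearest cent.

Assessed value = $1,690,300 × 0.36 = $608,508
Homestead exemption = min($57,000, 15% × $608,508) = min($57,000, $91,276.2) = $57,000 (dollar cap binds)
Taxable value = $608,508 − $139,000 − $57,000 = $412,508
City of Willowmere: $412,508 × 0.01146 = $4,727.34168
Vance City USD: $412,508 × 0.01721 = $7,099.26268
Total = $11,826.60436

$11,826.60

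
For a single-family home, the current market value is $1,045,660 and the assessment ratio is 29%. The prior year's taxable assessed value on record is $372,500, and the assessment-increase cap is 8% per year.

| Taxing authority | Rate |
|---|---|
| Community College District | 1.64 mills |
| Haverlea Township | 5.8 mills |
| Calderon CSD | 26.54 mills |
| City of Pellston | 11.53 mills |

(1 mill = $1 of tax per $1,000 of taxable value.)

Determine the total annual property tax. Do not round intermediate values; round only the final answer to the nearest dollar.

Uncapped assessed value = $1,045,660 × 0.29 = $303,241.4
Cap limit = $372,500 × 1.08 = $402,300
Taxable assessed value = min($303,241.4, $402,300) = $303,241.4 (cap does not bind)
Community College District: $303,241.4 × 0.00164 = $497.315896
Haverlea Township: $303,241.4 × 0.0058 = $1,758.80012
Calderon CSD: $303,241.4 × 0.02654 = $8,048.026756
City of Pellston: $303,241.4 × 0.01153 = $3,496.373342
Total = $13,800.516114

$13,801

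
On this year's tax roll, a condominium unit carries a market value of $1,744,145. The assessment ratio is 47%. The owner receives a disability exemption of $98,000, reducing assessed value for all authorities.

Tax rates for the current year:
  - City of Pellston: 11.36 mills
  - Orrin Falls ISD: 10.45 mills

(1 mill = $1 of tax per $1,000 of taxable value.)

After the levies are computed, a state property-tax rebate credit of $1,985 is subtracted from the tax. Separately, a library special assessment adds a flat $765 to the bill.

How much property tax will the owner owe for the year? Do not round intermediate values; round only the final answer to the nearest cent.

$14,521.33

Assessed value = $1,744,145 × 0.47 = $819,748.15
Taxable value = $819,748.15 − $98,000 = $721,748.15
City of Pellston: $721,748.15 × 0.01136 = $8,199.058984
Orrin Falls ISD: $721,748.15 × 0.01045 = $7,542.2681675
Levies subtotal = $15,741.3271515
After credit = $15,741.3271515 − $1,985 = $13,756.3271515
Total = $13,756.3271515 + $765 = $14,521.3271515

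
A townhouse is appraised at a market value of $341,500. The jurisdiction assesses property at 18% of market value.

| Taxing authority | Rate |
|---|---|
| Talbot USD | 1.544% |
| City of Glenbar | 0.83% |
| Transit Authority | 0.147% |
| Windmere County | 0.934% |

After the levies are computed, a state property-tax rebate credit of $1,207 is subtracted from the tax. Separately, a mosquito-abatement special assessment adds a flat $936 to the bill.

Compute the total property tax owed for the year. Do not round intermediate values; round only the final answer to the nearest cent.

$1,852.79

Assessed value = $341,500 × 0.18 = $61,470
Talbot USD: $61,470 × 0.01544 = $949.0968
City of Glenbar: $61,470 × 0.0083 = $510.201
Transit Authority: $61,470 × 0.00147 = $90.3609
Windmere County: $61,470 × 0.00934 = $574.1298
Levies subtotal = $2,123.7885
After credit = $2,123.7885 − $1,207 = $916.7885
Total = $916.7885 + $936 = $1,852.7885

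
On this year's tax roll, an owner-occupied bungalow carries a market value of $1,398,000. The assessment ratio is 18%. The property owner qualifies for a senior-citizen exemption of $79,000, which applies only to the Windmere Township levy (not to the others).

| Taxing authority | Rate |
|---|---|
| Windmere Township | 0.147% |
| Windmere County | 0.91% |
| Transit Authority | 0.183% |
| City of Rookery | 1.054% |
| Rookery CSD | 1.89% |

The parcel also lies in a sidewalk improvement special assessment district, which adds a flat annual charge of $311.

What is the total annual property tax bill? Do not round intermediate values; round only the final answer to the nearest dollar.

$10,723

Assessed value = $1,398,000 × 0.18 = $251,640
Windmere Township: ($251,640 − $79,000) × 0.00147 = $172,640 × 0.00147 = $253.7808
Windmere County: $251,640 × 0.0091 = $2,289.924
Transit Authority: $251,640 × 0.00183 = $460.5012
City of Rookery: $251,640 × 0.01054 = $2,652.2856
Rookery CSD: $251,640 × 0.0189 = $4,755.996
Levies subtotal = $10,412.4876
Total = $10,412.4876 + $311 = $10,723.4876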